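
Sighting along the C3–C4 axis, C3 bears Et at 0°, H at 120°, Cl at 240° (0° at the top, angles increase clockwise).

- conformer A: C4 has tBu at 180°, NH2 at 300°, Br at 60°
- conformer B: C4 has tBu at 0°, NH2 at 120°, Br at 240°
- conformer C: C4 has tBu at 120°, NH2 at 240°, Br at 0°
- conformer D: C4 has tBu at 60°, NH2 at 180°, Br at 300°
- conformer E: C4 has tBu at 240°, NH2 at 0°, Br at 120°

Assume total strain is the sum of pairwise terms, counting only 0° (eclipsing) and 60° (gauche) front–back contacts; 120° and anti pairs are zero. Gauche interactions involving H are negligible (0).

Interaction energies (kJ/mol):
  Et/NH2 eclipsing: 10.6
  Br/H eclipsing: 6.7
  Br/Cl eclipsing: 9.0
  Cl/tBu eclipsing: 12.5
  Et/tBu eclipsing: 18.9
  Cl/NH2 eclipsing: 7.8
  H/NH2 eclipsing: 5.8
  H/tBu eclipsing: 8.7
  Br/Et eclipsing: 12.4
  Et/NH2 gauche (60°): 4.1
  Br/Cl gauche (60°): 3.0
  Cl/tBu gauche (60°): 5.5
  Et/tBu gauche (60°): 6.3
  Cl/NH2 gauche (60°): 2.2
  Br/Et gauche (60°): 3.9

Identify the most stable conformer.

A is staggered. Et at 0° is gauche with NH2 at 300° (4.1); Et at 0° is gauche with Br at 60° (3.9); Cl at 240° is gauche with tBu at 180° (5.5); Cl at 240° is gauche with NH2 at 300° (2.2). Total 15.7 kJ/mol.
B is eclipsed. Et at 0° is eclipsed with tBu at 0° (18.9); H at 120° is eclipsed with NH2 at 120° (5.8); Cl at 240° is eclipsed with Br at 240° (9.0). Total 33.7 kJ/mol.
C is eclipsed. Et at 0° is eclipsed with Br at 0° (12.4); H at 120° is eclipsed with tBu at 120° (8.7); Cl at 240° is eclipsed with NH2 at 240° (7.8). Total 28.9 kJ/mol.
D is staggered. Et at 0° is gauche with tBu at 60° (6.3); Et at 0° is gauche with Br at 300° (3.9); Cl at 240° is gauche with NH2 at 180° (2.2); Cl at 240° is gauche with Br at 300° (3.0). Total 15.4 kJ/mol.
E is eclipsed. Et at 0° is eclipsed with NH2 at 0° (10.6); H at 120° is eclipsed with Br at 120° (6.7); Cl at 240° is eclipsed with tBu at 240° (12.5). Total 29.8 kJ/mol.
D has the lowest total (15.4 kJ/mol).

D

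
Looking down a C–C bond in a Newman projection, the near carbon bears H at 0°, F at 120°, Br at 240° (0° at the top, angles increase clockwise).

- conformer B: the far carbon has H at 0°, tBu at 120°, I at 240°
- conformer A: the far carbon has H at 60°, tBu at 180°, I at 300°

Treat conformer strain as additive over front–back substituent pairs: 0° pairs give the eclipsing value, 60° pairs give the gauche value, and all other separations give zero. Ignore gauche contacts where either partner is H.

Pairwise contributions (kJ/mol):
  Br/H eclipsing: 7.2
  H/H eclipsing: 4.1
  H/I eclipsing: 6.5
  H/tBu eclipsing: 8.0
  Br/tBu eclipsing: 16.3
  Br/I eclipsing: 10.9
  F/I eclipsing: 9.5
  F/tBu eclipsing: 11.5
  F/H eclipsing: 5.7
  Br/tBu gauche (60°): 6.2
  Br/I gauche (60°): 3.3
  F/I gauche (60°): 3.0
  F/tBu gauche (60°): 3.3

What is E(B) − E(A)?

+13.7 kJ/mol

B (eclipsed): H–H eclipsed, F–tBu eclipsed, Br–I eclipsed; 4.1 + 11.5 + 10.9 = 26.5 kJ/mol.
A (staggered): F–tBu gauche, Br–tBu gauche, Br–I gauche; 3.3 + 6.2 + 3.3 = 12.8 kJ/mol.
E(B) − E(A) = 26.5 − 12.8 = +13.7 kJ/mol.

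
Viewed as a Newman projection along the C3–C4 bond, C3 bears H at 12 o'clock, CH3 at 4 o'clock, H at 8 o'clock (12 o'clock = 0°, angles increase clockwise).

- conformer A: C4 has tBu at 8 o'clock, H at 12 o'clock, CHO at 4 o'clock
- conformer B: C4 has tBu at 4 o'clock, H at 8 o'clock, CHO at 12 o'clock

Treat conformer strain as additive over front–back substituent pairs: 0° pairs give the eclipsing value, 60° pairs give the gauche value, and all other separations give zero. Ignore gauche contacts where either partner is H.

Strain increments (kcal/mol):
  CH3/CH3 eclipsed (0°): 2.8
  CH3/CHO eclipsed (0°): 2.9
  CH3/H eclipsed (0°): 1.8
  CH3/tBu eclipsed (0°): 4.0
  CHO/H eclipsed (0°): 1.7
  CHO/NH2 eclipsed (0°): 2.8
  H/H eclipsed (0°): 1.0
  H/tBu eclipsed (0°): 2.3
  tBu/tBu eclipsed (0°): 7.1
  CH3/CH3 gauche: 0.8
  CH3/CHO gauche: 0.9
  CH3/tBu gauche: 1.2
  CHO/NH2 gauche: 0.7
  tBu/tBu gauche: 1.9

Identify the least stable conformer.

A (eclipsed): H(0°)/H(0°) eclipsed 1.0; CH3(120°)/CHO(120°) eclipsed 2.9; H(240°)/tBu(240°) eclipsed 2.3 → 6.2 kcal/mol.
B (eclipsed): H(0°)/CHO(0°) eclipsed 1.7; CH3(120°)/tBu(120°) eclipsed 4.0; H(240°)/H(240°) eclipsed 1.0 → 6.7 kcal/mol.
B has the highest total (6.7 kcal/mol).

B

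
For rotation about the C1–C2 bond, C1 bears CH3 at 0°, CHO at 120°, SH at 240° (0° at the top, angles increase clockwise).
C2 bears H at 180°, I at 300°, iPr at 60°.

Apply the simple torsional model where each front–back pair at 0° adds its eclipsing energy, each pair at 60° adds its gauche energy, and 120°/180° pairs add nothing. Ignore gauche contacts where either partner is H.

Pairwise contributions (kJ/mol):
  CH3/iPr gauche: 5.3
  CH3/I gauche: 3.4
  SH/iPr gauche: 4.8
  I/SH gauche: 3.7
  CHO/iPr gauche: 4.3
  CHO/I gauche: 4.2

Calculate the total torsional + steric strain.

16.7 kJ/mol

This conformer is staggered. CH3 at 0° is gauche with I at 300° (3.4); CH3 at 0° is gauche with iPr at 60° (5.3); CHO at 120° is gauche with iPr at 60° (4.3); SH at 240° is gauche with I at 300° (3.7). Total 16.7 kJ/mol.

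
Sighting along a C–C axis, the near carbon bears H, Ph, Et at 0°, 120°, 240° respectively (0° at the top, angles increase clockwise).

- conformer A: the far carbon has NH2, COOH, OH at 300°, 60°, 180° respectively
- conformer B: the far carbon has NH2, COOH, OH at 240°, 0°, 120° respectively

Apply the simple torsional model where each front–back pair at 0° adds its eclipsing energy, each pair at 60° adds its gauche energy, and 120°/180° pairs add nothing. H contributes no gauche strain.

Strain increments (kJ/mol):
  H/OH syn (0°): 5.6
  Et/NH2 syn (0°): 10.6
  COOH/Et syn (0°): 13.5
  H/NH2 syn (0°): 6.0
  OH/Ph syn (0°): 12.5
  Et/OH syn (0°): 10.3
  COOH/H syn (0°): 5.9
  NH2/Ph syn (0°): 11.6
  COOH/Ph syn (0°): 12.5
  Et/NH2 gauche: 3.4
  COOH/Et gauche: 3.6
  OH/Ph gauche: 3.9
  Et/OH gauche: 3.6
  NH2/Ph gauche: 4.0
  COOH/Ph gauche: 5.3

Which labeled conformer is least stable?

B

A (staggered): Ph–COOH gauche, Ph–OH gauche, Et–NH2 gauche, Et–OH gauche; 5.3 + 3.9 + 3.4 + 3.6 = 16.2 kJ/mol.
B (eclipsed): H–COOH eclipsed, Ph–OH eclipsed, Et–NH2 eclipsed; 5.9 + 12.5 + 10.6 = 29.0 kJ/mol.
B has the highest total (29.0 kJ/mol).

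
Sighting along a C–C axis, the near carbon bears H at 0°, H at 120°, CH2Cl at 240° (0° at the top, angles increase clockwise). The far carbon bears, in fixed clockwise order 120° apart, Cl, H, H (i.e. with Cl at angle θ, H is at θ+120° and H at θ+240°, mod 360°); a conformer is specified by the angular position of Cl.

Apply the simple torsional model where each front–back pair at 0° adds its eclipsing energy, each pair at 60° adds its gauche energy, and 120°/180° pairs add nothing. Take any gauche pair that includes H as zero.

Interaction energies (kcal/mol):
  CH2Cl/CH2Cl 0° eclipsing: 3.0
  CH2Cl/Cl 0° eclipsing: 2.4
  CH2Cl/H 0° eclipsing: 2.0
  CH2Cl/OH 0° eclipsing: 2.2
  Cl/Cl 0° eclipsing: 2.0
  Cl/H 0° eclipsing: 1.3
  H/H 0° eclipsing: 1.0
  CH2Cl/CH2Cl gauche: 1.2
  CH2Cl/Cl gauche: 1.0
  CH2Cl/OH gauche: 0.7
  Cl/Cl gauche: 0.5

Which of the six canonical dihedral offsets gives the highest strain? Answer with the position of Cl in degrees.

240°

Cl at 0° (eclipsed): H–Cl eclipsed, H–H eclipsed, CH2Cl–H eclipsed; 1.3 + 1.0 + 2.0 = 4.3 kcal/mol.
Cl at 60° (staggered): no non-H gauche contacts → 0.0 kcal/mol.
Cl at 120° (eclipsed): H–H eclipsed, H–Cl eclipsed, CH2Cl–H eclipsed; 1.0 + 1.3 + 2.0 = 4.3 kcal/mol.
Cl at 180° (staggered): CH2Cl–Cl gauche; 1.0 = 1.0 kcal/mol.
Cl at 240° (eclipsed): H–H eclipsed, H–H eclipsed, CH2Cl–Cl eclipsed; 1.0 + 1.0 + 2.4 = 4.4 kcal/mol.
Cl at 300° (staggered): CH2Cl–Cl gauche; 1.0 = 1.0 kcal/mol.
The maximum (4.4 kcal/mol) occurs with Cl at 240°.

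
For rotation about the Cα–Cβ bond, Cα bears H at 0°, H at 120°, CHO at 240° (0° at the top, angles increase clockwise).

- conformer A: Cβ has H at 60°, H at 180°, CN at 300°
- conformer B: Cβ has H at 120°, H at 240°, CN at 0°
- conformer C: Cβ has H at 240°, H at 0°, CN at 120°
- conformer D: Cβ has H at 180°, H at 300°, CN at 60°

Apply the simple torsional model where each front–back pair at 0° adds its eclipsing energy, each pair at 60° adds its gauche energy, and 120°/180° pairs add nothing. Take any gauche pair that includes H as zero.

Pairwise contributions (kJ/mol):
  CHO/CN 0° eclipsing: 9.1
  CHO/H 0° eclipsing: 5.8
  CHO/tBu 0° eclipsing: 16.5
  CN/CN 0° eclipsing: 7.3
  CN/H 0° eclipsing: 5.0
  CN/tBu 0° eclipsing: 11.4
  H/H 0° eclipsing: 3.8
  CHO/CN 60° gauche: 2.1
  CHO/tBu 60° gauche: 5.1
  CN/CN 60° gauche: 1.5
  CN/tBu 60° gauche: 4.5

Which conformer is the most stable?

D

A (staggered): CHO–CN gauche; 2.1 = 2.1 kJ/mol.
B (eclipsed): H–CN eclipsed, H–H eclipsed, CHO–H eclipsed; 5.0 + 3.8 + 5.8 = 14.6 kJ/mol.
C (eclipsed): H–H eclipsed, H–CN eclipsed, CHO–H eclipsed; 3.8 + 5.0 + 5.8 = 14.6 kJ/mol.
D (staggered): no non-H gauche contacts → 0.0 kJ/mol.
D has the lowest total (0.0 kJ/mol).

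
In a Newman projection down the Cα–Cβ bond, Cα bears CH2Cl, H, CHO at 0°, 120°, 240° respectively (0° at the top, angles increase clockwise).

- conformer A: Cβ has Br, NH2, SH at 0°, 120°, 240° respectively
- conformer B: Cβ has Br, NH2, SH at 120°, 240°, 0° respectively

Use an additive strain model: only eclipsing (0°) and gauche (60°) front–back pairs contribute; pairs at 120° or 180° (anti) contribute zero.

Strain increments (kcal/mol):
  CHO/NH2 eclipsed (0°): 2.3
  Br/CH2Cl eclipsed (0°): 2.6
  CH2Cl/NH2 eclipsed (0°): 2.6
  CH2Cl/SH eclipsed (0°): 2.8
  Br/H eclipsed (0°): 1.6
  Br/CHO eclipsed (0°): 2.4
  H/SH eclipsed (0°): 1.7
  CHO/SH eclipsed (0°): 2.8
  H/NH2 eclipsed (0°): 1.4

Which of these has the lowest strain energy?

A is eclipsed. CH2Cl at 0° is eclipsed with Br at 0° (2.6); H at 120° is eclipsed with NH2 at 120° (1.4); CHO at 240° is eclipsed with SH at 240° (2.8). Total 6.8 kcal/mol.
B is eclipsed. CH2Cl at 0° is eclipsed with SH at 0° (2.8); H at 120° is eclipsed with Br at 120° (1.6); CHO at 240° is eclipsed with NH2 at 240° (2.3). Total 6.7 kcal/mol.
B has the lowest total (6.7 kcal/mol).

B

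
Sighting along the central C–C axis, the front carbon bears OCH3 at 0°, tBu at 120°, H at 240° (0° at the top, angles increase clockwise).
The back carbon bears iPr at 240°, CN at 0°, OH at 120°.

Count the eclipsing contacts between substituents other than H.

2

Non-H eclipsing pairs: OCH3(0°)/CN(0°); tBu(120°)/OH(120°) — 2 interactions.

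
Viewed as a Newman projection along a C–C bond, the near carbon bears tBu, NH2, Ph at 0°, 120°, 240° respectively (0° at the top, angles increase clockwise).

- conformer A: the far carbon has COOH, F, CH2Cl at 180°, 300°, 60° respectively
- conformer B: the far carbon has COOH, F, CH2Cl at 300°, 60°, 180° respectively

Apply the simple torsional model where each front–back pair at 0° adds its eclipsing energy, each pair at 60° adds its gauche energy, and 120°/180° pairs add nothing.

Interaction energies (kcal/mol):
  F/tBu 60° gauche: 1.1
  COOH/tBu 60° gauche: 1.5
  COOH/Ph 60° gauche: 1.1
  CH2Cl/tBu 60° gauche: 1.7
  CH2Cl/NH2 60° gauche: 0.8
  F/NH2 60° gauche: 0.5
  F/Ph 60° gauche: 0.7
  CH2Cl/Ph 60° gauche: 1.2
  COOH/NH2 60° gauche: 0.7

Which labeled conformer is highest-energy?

A is staggered. tBu at 0° is gauche with F at 300° (1.1); tBu at 0° is gauche with CH2Cl at 60° (1.7); NH2 at 120° is gauche with COOH at 180° (0.7); NH2 at 120° is gauche with CH2Cl at 60° (0.8); Ph at 240° is gauche with COOH at 180° (1.1); Ph at 240° is gauche with F at 300° (0.7). Total 6.1 kcal/mol.
B is staggered. tBu at 0° is gauche with COOH at 300° (1.5); tBu at 0° is gauche with F at 60° (1.1); NH2 at 120° is gauche with F at 60° (0.5); NH2 at 120° is gauche with CH2Cl at 180° (0.8); Ph at 240° is gauche with COOH at 300° (1.1); Ph at 240° is gauche with CH2Cl at 180° (1.2). Total 6.2 kcal/mol.
B has the highest total (6.2 kcal/mol).

B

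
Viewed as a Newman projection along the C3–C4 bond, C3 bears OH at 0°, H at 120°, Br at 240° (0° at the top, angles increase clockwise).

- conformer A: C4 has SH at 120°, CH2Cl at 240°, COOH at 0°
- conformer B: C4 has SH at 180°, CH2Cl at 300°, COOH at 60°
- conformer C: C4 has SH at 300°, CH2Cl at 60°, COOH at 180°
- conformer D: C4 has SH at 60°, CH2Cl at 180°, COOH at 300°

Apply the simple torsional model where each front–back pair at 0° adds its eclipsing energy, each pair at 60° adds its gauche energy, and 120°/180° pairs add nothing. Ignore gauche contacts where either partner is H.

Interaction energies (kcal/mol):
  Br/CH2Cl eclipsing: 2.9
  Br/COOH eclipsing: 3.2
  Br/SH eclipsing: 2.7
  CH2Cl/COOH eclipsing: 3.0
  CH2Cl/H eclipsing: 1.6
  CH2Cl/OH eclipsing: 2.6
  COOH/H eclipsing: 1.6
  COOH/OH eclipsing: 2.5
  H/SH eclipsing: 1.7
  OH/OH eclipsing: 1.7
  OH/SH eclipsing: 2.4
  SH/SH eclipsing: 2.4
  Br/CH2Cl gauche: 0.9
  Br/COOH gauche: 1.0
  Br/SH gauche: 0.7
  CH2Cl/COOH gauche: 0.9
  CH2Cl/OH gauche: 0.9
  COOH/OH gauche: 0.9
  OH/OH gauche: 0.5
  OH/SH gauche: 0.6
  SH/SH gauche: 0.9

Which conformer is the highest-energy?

A

A (eclipsed): OH(0°)/COOH(0°) eclipsed 2.5; H(120°)/SH(120°) eclipsed 1.7; Br(240°)/CH2Cl(240°) eclipsed 2.9 → 7.1 kcal/mol.
B (staggered): OH(0°)/CH2Cl(300°) gauche 0.9; OH(0°)/COOH(60°) gauche 0.9; Br(240°)/SH(180°) gauche 0.7; Br(240°)/CH2Cl(300°) gauche 0.9 → 3.4 kcal/mol.
C (staggered): OH(0°)/SH(300°) gauche 0.6; OH(0°)/CH2Cl(60°) gauche 0.9; Br(240°)/SH(300°) gauche 0.7; Br(240°)/COOH(180°) gauche 1.0 → 3.2 kcal/mol.
D (staggered): OH(0°)/SH(60°) gauche 0.6; OH(0°)/COOH(300°) gauche 0.9; Br(240°)/CH2Cl(180°) gauche 0.9; Br(240°)/COOH(300°) gauche 1.0 → 3.4 kcal/mol.
A has the highest total (7.1 kcal/mol).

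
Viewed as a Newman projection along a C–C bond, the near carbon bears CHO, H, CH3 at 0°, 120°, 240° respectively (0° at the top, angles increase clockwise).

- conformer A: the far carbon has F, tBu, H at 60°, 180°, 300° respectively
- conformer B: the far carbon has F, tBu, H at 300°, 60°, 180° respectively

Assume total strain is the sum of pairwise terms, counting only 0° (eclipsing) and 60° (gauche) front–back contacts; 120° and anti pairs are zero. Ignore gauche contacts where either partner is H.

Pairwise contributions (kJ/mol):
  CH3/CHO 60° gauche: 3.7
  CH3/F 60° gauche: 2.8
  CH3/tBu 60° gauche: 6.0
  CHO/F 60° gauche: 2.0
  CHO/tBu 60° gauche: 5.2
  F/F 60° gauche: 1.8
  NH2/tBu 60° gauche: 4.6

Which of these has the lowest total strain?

A

A (staggered): CHO–F gauche, CH3–tBu gauche; 2.0 + 6.0 = 8.0 kJ/mol.
B (staggered): CHO–F gauche, CHO–tBu gauche, CH3–F gauche; 2.0 + 5.2 + 2.8 = 10.0 kJ/mol.
A has the lowest total (8.0 kJ/mol).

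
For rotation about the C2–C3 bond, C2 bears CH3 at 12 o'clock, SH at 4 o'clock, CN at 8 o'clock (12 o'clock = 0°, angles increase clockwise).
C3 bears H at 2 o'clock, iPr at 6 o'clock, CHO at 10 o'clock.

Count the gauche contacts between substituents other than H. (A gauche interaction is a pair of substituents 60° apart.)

Non-H gauche pairs: CH3(0°)/CHO(300°); SH(120°)/iPr(180°); CN(240°)/iPr(180°); CN(240°)/CHO(300°) — 4 interactions.

4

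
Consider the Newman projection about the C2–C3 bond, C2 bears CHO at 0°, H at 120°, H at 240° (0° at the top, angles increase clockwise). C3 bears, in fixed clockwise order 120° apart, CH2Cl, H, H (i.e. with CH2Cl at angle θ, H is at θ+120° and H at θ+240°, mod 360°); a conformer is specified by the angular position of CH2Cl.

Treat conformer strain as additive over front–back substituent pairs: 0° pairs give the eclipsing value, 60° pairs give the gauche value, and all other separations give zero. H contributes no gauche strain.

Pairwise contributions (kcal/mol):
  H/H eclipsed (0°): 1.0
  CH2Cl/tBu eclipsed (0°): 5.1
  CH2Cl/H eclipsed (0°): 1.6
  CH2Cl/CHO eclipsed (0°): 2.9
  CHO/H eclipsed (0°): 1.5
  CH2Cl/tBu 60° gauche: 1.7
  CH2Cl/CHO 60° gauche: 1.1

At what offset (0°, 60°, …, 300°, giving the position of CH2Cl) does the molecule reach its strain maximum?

CH2Cl at 0° (eclipsed): CHO(0°)/CH2Cl(0°) eclipsed 2.9; H(120°)/H(120°) eclipsed 1.0; H(240°)/H(240°) eclipsed 1.0 → 4.9 kcal/mol.
CH2Cl at 60° (staggered): CHO(0°)/CH2Cl(60°) gauche 1.1 → 1.1 kcal/mol.
CH2Cl at 120° (eclipsed): CHO(0°)/H(0°) eclipsed 1.5; H(120°)/CH2Cl(120°) eclipsed 1.6; H(240°)/H(240°) eclipsed 1.0 → 4.1 kcal/mol.
CH2Cl at 180° (staggered): no non-H gauche contacts → 0.0 kcal/mol.
CH2Cl at 240° (eclipsed): CHO(0°)/H(0°) eclipsed 1.5; H(120°)/H(120°) eclipsed 1.0; H(240°)/CH2Cl(240°) eclipsed 1.6 → 4.1 kcal/mol.
CH2Cl at 300° (staggered): CHO(0°)/CH2Cl(300°) gauche 1.1 → 1.1 kcal/mol.
The maximum (4.9 kcal/mol) occurs with CH2Cl at 0°.

0°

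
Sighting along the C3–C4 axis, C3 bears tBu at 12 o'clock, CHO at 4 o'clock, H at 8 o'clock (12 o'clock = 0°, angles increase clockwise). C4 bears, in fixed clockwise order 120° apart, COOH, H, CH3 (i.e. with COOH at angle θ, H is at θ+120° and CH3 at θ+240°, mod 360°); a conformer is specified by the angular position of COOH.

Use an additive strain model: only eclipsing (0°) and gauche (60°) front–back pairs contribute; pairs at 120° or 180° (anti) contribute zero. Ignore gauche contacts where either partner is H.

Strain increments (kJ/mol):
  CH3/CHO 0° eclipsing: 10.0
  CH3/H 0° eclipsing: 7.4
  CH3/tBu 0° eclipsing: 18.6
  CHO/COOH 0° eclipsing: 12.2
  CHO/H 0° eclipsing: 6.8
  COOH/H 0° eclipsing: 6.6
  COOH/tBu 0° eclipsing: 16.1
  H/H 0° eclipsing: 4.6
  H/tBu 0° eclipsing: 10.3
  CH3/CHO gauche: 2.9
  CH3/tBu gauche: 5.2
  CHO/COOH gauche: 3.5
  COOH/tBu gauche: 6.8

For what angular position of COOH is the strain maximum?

120°

COOH at 0° is eclipsed. tBu at 0° is eclipsed with COOH at 0° (16.1); CHO at 120° is eclipsed with H at 120° (6.8); H at 240° is eclipsed with CH3 at 240° (7.4). Total 30.3 kJ/mol.
COOH at 60° is staggered. tBu at 0° is gauche with COOH at 60° (6.8); tBu at 0° is gauche with CH3 at 300° (5.2); CHO at 120° is gauche with COOH at 60° (3.5). Total 15.5 kJ/mol.
COOH at 120° is eclipsed. tBu at 0° is eclipsed with CH3 at 0° (18.6); CHO at 120° is eclipsed with COOH at 120° (12.2); H at 240° is eclipsed with H at 240° (4.6). Total 35.4 kJ/mol.
COOH at 180° is staggered. tBu at 0° is gauche with CH3 at 60° (5.2); CHO at 120° is gauche with COOH at 180° (3.5); CHO at 120° is gauche with CH3 at 60° (2.9). Total 11.6 kJ/mol.
COOH at 240° is eclipsed. tBu at 0° is eclipsed with H at 0° (10.3); CHO at 120° is eclipsed with CH3 at 120° (10.0); H at 240° is eclipsed with COOH at 240° (6.6). Total 26.9 kJ/mol.
COOH at 300° is staggered. tBu at 0° is gauche with COOH at 300° (6.8); CHO at 120° is gauche with CH3 at 180° (2.9). Total 9.7 kJ/mol.
The maximum (35.4 kJ/mol) occurs with COOH at 120°.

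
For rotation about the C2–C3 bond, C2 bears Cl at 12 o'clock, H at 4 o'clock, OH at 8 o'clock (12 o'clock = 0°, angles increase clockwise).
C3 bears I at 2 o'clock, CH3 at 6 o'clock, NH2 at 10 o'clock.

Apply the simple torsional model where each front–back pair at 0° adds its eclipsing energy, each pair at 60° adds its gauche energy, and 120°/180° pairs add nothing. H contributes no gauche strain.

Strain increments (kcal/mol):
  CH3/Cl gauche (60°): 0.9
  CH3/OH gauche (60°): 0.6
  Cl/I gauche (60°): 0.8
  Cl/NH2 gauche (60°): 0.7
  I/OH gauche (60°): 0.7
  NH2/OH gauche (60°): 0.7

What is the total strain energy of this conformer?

This conformer (staggered): Cl(0°)/I(60°) gauche 0.8; Cl(0°)/NH2(300°) gauche 0.7; OH(240°)/CH3(180°) gauche 0.6; OH(240°)/NH2(300°) gauche 0.7 → 2.8 kcal/mol.

2.8 kcal/mol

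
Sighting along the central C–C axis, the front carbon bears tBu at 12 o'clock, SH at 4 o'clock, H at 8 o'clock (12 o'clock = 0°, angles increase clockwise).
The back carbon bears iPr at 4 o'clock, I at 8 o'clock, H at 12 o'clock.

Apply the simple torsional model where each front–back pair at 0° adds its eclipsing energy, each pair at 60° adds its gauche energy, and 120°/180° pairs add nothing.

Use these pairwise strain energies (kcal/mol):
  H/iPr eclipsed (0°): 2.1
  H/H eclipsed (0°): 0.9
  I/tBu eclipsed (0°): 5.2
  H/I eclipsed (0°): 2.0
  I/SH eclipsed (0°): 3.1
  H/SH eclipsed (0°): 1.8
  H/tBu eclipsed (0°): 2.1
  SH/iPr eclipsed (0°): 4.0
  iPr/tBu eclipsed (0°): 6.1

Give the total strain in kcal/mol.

8.1 kcal/mol

This conformer is eclipsed. tBu at 0° is eclipsed with H at 0° (2.1); SH at 120° is eclipsed with iPr at 120° (4.0); H at 240° is eclipsed with I at 240° (2.0). Total 8.1 kcal/mol.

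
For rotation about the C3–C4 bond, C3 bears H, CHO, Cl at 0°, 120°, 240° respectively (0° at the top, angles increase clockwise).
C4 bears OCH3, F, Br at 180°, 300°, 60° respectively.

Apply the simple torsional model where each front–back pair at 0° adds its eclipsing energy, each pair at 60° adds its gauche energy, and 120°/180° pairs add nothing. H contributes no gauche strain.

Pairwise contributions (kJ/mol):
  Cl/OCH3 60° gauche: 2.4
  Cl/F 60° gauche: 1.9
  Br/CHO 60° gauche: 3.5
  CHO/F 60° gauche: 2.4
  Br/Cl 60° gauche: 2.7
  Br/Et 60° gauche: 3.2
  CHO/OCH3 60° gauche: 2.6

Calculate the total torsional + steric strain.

10.4 kJ/mol

This conformer (staggered): CHO–OCH3 gauche, CHO–Br gauche, Cl–OCH3 gauche, Cl–F gauche; 2.6 + 3.5 + 2.4 + 1.9 = 10.4 kJ/mol.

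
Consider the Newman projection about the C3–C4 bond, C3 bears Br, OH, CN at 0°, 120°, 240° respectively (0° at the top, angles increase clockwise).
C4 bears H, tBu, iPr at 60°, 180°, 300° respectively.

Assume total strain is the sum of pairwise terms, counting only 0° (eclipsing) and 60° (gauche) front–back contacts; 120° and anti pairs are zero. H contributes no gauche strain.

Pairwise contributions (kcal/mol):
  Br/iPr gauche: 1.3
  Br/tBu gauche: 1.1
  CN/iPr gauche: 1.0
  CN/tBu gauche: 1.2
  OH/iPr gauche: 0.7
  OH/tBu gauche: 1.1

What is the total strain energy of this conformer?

4.6 kcal/mol

This conformer (staggered): Br–iPr gauche, OH–tBu gauche, CN–tBu gauche, CN–iPr gauche; 1.3 + 1.1 + 1.2 + 1.0 = 4.6 kcal/mol.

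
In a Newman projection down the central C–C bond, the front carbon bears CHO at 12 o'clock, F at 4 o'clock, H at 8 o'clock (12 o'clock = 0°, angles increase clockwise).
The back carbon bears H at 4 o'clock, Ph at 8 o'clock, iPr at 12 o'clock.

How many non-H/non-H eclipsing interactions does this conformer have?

1

Non-H eclipsing pairs: CHO(0°)/iPr(0°) — 1 interaction.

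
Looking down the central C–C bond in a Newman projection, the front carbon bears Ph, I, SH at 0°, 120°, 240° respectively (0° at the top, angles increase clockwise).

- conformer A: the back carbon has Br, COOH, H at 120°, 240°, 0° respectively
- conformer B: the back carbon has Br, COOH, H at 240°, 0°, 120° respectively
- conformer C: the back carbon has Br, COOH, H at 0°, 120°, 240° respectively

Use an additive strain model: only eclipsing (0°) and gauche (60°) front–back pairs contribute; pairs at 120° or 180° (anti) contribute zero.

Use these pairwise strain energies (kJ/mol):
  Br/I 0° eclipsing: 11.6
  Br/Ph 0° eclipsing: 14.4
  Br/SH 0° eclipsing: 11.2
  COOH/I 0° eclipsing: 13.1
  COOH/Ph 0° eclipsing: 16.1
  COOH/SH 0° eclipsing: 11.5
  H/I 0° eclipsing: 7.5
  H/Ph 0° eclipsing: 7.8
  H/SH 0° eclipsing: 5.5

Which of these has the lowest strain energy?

A (eclipsed): Ph–H eclipsed, I–Br eclipsed, SH–COOH eclipsed; 7.8 + 11.6 + 11.5 = 30.9 kJ/mol.
B (eclipsed): Ph–COOH eclipsed, I–H eclipsed, SH–Br eclipsed; 16.1 + 7.5 + 11.2 = 34.8 kJ/mol.
C (eclipsed): Ph–Br eclipsed, I–COOH eclipsed, SH–H eclipsed; 14.4 + 13.1 + 5.5 = 33.0 kJ/mol.
A has the lowest total (30.9 kJ/mol).

A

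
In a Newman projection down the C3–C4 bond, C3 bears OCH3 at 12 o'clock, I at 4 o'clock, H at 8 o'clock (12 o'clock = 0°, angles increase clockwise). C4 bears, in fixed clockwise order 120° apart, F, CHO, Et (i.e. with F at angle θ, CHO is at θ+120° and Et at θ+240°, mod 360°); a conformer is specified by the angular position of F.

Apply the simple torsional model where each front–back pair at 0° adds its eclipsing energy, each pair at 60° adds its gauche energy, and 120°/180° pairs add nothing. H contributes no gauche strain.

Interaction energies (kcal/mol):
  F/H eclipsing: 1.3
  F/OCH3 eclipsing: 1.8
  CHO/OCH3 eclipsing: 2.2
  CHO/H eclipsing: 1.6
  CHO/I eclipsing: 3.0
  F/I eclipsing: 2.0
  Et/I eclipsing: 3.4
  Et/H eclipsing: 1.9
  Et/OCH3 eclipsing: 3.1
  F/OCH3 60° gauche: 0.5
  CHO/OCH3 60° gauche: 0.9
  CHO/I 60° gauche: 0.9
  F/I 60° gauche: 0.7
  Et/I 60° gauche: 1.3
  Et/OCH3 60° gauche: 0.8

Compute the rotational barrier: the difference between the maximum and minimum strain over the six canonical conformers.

4.0 kcal/mol

F at 0° (eclipsed): OCH3(0°)/F(0°) eclipsed 1.8; I(120°)/CHO(120°) eclipsed 3.0; H(240°)/Et(240°) eclipsed 1.9 → 6.7 kcal/mol.
F at 60° (staggered): OCH3(0°)/F(60°) gauche 0.5; OCH3(0°)/Et(300°) gauche 0.8; I(120°)/F(60°) gauche 0.7; I(120°)/CHO(180°) gauche 0.9 → 2.9 kcal/mol.
F at 120° (eclipsed): OCH3(0°)/Et(0°) eclipsed 3.1; I(120°)/F(120°) eclipsed 2.0; H(240°)/CHO(240°) eclipsed 1.6 → 6.7 kcal/mol.
F at 180° (staggered): OCH3(0°)/CHO(300°) gauche 0.9; OCH3(0°)/Et(60°) gauche 0.8; I(120°)/F(180°) gauche 0.7; I(120°)/Et(60°) gauche 1.3 → 3.7 kcal/mol.
F at 240° (eclipsed): OCH3(0°)/CHO(0°) eclipsed 2.2; I(120°)/Et(120°) eclipsed 3.4; H(240°)/F(240°) eclipsed 1.3 → 6.9 kcal/mol.
F at 300° (staggered): OCH3(0°)/F(300°) gauche 0.5; OCH3(0°)/CHO(60°) gauche 0.9; I(120°)/CHO(60°) gauche 0.9; I(120°)/Et(180°) gauche 1.3 → 3.6 kcal/mol.
Max at 240° (6.9 kcal/mol), min at 60° (2.9 kcal/mol); barrier = 4.0 kcal/mol.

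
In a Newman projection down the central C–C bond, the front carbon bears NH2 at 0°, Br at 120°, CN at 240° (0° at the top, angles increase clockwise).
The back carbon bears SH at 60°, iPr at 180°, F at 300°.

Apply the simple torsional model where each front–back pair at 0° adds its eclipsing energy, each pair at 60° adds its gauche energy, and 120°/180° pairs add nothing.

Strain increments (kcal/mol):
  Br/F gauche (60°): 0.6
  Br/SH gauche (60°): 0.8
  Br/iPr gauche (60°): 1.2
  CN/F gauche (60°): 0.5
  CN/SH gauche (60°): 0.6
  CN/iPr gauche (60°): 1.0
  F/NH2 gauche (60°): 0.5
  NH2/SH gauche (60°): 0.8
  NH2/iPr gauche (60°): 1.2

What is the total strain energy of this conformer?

4.8 kcal/mol

This conformer (staggered): NH2(0°)/SH(60°) gauche 0.8; NH2(0°)/F(300°) gauche 0.5; Br(120°)/SH(60°) gauche 0.8; Br(120°)/iPr(180°) gauche 1.2; CN(240°)/iPr(180°) gauche 1.0; CN(240°)/F(300°) gauche 0.5 → 4.8 kcal/mol.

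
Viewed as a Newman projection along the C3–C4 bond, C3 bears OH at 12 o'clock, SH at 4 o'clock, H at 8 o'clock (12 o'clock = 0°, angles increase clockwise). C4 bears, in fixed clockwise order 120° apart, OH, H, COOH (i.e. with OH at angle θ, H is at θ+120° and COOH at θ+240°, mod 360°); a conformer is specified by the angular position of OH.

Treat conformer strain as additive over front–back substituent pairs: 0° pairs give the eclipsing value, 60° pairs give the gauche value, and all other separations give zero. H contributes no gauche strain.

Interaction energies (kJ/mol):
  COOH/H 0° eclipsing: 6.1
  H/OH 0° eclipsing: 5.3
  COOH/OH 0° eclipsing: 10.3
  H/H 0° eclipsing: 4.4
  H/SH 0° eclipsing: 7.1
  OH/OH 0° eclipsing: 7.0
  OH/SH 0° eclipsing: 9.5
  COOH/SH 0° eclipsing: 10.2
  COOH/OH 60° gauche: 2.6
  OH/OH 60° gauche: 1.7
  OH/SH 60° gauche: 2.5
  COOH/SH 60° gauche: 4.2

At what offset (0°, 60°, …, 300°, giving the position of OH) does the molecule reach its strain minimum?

300°

OH at 0° (eclipsed): OH–OH eclipsed, SH–H eclipsed, H–COOH eclipsed; 7.0 + 7.1 + 6.1 = 20.2 kJ/mol.
OH at 60° (staggered): OH–OH gauche, OH–COOH gauche, SH–OH gauche; 1.7 + 2.6 + 2.5 = 6.8 kJ/mol.
OH at 120° (eclipsed): OH–COOH eclipsed, SH–OH eclipsed, H–H eclipsed; 10.3 + 9.5 + 4.4 = 24.2 kJ/mol.
OH at 180° (staggered): OH–COOH gauche, SH–OH gauche, SH–COOH gauche; 2.6 + 2.5 + 4.2 = 9.3 kJ/mol.
OH at 240° (eclipsed): OH–H eclipsed, SH–COOH eclipsed, H–OH eclipsed; 5.3 + 10.2 + 5.3 = 20.8 kJ/mol.
OH at 300° (staggered): OH–OH gauche, SH–COOH gauche; 1.7 + 4.2 = 5.9 kJ/mol.
The minimum (5.9 kJ/mol) occurs with OH at 300°.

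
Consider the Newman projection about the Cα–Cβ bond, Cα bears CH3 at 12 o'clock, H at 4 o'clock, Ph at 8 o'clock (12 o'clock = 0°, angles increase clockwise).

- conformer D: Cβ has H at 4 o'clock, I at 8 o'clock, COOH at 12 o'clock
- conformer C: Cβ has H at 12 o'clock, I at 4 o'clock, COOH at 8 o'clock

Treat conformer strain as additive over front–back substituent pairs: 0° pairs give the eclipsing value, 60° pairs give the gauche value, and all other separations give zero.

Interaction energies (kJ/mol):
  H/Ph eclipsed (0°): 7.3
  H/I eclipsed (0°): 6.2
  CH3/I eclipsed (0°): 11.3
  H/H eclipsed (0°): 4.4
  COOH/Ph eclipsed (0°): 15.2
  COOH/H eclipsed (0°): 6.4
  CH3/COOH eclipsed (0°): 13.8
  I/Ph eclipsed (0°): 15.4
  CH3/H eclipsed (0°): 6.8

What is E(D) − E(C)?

+5.4 kJ/mol

D (eclipsed): CH3–COOH eclipsed, H–H eclipsed, Ph–I eclipsed; 13.8 + 4.4 + 15.4 = 33.6 kJ/mol.
C (eclipsed): CH3–H eclipsed, H–I eclipsed, Ph–COOH eclipsed; 6.8 + 6.2 + 15.2 = 28.2 kJ/mol.
E(D) − E(C) = 33.6 − 28.2 = +5.4 kJ/mol.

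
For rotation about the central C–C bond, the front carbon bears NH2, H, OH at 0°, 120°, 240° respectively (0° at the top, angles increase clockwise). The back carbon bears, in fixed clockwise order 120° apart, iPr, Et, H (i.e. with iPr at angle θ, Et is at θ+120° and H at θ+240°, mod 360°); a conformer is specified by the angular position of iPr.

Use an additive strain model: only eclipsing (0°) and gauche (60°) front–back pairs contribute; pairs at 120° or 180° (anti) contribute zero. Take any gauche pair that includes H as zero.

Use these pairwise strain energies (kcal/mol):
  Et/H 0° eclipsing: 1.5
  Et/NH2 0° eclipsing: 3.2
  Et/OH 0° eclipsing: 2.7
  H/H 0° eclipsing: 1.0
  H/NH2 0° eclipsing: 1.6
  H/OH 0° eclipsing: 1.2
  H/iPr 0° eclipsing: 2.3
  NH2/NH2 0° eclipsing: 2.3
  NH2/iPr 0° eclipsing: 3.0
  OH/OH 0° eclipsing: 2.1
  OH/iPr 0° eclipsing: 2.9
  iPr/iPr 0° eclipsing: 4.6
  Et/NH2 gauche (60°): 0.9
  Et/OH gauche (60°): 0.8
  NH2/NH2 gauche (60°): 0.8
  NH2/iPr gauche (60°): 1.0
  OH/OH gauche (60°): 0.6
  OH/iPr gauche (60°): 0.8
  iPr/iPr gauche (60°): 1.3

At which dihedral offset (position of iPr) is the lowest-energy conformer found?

60°

iPr at 0° is eclipsed. NH2 at 0° is eclipsed with iPr at 0° (3.0); H at 120° is eclipsed with Et at 120° (1.5); OH at 240° is eclipsed with H at 240° (1.2). Total 5.7 kcal/mol.
iPr at 60° is staggered. NH2 at 0° is gauche with iPr at 60° (1.0); OH at 240° is gauche with Et at 180° (0.8). Total 1.8 kcal/mol.
iPr at 120° is eclipsed. NH2 at 0° is eclipsed with H at 0° (1.6); H at 120° is eclipsed with iPr at 120° (2.3); OH at 240° is eclipsed with Et at 240° (2.7). Total 6.6 kcal/mol.
iPr at 180° is staggered. NH2 at 0° is gauche with Et at 300° (0.9); OH at 240° is gauche with iPr at 180° (0.8); OH at 240° is gauche with Et at 300° (0.8). Total 2.5 kcal/mol.
iPr at 240° is eclipsed. NH2 at 0° is eclipsed with Et at 0° (3.2); H at 120° is eclipsed with H at 120° (1.0); OH at 240° is eclipsed with iPr at 240° (2.9). Total 7.1 kcal/mol.
iPr at 300° is staggered. NH2 at 0° is gauche with iPr at 300° (1.0); NH2 at 0° is gauche with Et at 60° (0.9); OH at 240° is gauche with iPr at 300° (0.8). Total 2.7 kcal/mol.
The minimum (1.8 kcal/mol) occurs with iPr at 60°.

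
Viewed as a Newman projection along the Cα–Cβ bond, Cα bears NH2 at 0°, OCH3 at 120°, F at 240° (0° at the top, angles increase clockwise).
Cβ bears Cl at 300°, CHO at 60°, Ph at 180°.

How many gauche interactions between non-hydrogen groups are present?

6

Non-H gauche pairs: NH2(0°)/Cl(300°); NH2(0°)/CHO(60°); OCH3(120°)/CHO(60°); OCH3(120°)/Ph(180°); F(240°)/Cl(300°); F(240°)/Ph(180°) — 6 interactions.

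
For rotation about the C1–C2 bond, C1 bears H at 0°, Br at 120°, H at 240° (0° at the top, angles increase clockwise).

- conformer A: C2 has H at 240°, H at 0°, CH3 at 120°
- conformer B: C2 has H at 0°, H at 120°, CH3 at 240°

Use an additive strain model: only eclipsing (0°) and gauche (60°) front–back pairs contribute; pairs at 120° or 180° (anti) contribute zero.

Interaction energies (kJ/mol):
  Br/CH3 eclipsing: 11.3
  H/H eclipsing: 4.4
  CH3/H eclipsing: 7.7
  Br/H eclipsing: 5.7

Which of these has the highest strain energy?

A is eclipsed. H at 0° is eclipsed with H at 0° (4.4); Br at 120° is eclipsed with CH3 at 120° (11.3); H at 240° is eclipsed with H at 240° (4.4). Total 20.1 kJ/mol.
B is eclipsed. H at 0° is eclipsed with H at 0° (4.4); Br at 120° is eclipsed with H at 120° (5.7); H at 240° is eclipsed with CH3 at 240° (7.7). Total 17.8 kJ/mol.
A has the highest total (20.1 kJ/mol).

A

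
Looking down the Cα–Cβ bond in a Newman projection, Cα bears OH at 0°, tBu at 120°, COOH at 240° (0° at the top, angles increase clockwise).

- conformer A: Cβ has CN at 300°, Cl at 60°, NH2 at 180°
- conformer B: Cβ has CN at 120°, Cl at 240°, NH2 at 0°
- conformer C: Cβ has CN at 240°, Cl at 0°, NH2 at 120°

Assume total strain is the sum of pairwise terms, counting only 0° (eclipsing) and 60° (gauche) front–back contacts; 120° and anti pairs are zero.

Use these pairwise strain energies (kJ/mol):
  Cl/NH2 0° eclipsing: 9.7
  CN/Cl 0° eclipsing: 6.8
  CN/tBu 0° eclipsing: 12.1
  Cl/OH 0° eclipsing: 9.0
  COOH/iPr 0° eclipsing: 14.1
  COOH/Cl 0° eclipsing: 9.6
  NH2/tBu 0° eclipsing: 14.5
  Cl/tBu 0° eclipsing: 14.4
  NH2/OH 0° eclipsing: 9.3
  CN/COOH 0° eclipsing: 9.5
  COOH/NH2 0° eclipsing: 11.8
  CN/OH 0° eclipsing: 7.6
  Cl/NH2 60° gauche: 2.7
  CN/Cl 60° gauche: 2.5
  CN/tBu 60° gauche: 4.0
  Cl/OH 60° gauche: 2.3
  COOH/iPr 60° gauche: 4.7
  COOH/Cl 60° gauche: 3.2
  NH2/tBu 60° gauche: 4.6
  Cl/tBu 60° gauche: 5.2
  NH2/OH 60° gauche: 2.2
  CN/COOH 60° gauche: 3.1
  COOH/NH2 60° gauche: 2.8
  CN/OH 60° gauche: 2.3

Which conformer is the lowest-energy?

A is staggered. OH at 0° is gauche with CN at 300° (2.3); OH at 0° is gauche with Cl at 60° (2.3); tBu at 120° is gauche with Cl at 60° (5.2); tBu at 120° is gauche with NH2 at 180° (4.6); COOH at 240° is gauche with CN at 300° (3.1); COOH at 240° is gauche with NH2 at 180° (2.8). Total 20.3 kJ/mol.
B is eclipsed. OH at 0° is eclipsed with NH2 at 0° (9.3); tBu at 120° is eclipsed with CN at 120° (12.1); COOH at 240° is eclipsed with Cl at 240° (9.6). Total 31.0 kJ/mol.
C is eclipsed. OH at 0° is eclipsed with Cl at 0° (9.0); tBu at 120° is eclipsed with NH2 at 120° (14.5); COOH at 240° is eclipsed with CN at 240° (9.5). Total 33.0 kJ/mol.
A has the lowest total (20.3 kJ/mol).

A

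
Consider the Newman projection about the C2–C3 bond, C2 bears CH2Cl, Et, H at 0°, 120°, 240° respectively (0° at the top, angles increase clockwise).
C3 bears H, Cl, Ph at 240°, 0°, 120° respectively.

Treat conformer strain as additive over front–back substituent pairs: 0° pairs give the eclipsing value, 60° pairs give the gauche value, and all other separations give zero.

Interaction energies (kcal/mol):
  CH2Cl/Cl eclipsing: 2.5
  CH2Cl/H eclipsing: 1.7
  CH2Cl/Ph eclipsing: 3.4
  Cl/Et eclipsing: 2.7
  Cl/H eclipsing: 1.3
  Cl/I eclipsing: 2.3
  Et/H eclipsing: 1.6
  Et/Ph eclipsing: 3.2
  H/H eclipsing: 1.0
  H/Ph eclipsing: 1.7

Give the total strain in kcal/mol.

This conformer (eclipsed): CH2Cl(0°)/Cl(0°) eclipsed 2.5; Et(120°)/Ph(120°) eclipsed 3.2; H(240°)/H(240°) eclipsed 1.0 → 6.7 kcal/mol.

6.7 kcal/mol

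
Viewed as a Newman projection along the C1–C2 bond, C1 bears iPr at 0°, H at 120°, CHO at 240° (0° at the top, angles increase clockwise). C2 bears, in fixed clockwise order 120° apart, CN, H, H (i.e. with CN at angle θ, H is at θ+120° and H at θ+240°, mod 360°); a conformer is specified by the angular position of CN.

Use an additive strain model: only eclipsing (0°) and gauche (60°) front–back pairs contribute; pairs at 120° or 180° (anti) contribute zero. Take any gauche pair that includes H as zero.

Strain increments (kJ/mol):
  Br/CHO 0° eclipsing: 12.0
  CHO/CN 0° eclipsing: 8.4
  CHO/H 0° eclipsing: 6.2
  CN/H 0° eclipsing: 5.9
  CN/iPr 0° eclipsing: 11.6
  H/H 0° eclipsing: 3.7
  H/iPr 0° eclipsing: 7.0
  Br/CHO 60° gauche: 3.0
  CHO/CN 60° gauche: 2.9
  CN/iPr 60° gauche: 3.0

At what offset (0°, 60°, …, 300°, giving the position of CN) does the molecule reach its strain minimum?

CN at 0° (eclipsed): iPr–CN eclipsed, H–H eclipsed, CHO–H eclipsed; 11.6 + 3.7 + 6.2 = 21.5 kJ/mol.
CN at 60° (staggered): iPr–CN gauche; 3.0 = 3.0 kJ/mol.
CN at 120° (eclipsed): iPr–H eclipsed, H–CN eclipsed, CHO–H eclipsed; 7.0 + 5.9 + 6.2 = 19.1 kJ/mol.
CN at 180° (staggered): CHO–CN gauche; 2.9 = 2.9 kJ/mol.
CN at 240° (eclipsed): iPr–H eclipsed, H–H eclipsed, CHO–CN eclipsed; 7.0 + 3.7 + 8.4 = 19.1 kJ/mol.
CN at 300° (staggered): iPr–CN gauche, CHO–CN gauche; 3.0 + 2.9 = 5.9 kJ/mol.
The minimum (2.9 kJ/mol) occurs with CN at 180°.

180°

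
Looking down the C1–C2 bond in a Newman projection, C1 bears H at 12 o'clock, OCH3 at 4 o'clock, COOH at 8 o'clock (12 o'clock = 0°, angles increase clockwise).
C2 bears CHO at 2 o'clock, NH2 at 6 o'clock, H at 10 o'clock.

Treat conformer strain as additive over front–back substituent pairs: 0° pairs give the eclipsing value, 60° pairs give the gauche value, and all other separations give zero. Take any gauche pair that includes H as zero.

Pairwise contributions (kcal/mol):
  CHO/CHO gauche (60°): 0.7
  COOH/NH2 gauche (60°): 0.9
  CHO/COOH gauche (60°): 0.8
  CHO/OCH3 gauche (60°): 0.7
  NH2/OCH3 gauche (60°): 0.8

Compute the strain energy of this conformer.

This conformer (staggered): OCH3(120°)/CHO(60°) gauche 0.7; OCH3(120°)/NH2(180°) gauche 0.8; COOH(240°)/NH2(180°) gauche 0.9 → 2.4 kcal/mol.

2.4 kcal/mol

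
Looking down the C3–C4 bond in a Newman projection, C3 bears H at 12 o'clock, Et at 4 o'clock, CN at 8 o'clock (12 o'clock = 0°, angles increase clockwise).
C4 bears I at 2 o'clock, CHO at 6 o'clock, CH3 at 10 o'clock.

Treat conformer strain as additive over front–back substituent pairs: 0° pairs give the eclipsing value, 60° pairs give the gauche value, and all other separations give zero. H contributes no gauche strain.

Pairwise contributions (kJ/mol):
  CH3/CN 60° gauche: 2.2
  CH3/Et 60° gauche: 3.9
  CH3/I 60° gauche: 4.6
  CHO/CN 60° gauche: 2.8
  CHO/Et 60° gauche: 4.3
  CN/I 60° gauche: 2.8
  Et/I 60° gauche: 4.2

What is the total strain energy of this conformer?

13.5 kJ/mol

This conformer (staggered): Et–I gauche, Et–CHO gauche, CN–CHO gauche, CN–CH3 gauche; 4.2 + 4.3 + 2.8 + 2.2 = 13.5 kJ/mol.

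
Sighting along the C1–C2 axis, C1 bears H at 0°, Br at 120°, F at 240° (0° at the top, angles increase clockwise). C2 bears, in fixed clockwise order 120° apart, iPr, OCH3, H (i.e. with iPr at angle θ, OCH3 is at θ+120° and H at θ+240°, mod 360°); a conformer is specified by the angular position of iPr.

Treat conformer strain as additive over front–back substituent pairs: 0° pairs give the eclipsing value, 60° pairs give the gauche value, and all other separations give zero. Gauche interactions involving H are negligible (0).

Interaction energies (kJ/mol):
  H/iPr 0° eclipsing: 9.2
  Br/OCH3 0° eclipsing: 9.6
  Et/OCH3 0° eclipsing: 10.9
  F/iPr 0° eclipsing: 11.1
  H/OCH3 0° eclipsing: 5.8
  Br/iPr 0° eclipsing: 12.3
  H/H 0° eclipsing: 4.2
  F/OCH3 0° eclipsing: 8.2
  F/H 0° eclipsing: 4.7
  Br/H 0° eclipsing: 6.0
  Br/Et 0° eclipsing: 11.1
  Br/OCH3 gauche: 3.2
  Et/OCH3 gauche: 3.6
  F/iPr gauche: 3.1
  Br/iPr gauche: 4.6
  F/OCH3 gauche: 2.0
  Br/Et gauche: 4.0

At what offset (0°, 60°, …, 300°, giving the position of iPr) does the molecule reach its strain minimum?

300°

iPr at 0° (eclipsed): H–iPr eclipsed, Br–OCH3 eclipsed, F–H eclipsed; 9.2 + 9.6 + 4.7 = 23.5 kJ/mol.
iPr at 60° (staggered): Br–iPr gauche, Br–OCH3 gauche, F–OCH3 gauche; 4.6 + 3.2 + 2.0 = 9.8 kJ/mol.
iPr at 120° (eclipsed): H–H eclipsed, Br–iPr eclipsed, F–OCH3 eclipsed; 4.2 + 12.3 + 8.2 = 24.7 kJ/mol.
iPr at 180° (staggered): Br–iPr gauche, F–iPr gauche, F–OCH3 gauche; 4.6 + 3.1 + 2.0 = 9.7 kJ/mol.
iPr at 240° (eclipsed): H–OCH3 eclipsed, Br–H eclipsed, F–iPr eclipsed; 5.8 + 6.0 + 11.1 = 22.9 kJ/mol.
iPr at 300° (staggered): Br–OCH3 gauche, F–iPr gauche; 3.2 + 3.1 = 6.3 kJ/mol.
The minimum (6.3 kJ/mol) occurs with iPr at 300°.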